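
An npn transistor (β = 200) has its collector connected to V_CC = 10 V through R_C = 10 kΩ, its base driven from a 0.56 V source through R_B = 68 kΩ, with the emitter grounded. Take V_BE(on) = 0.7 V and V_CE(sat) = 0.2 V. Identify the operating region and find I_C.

cutoff; I_C ≈ 0

V_BB = 0.56 V ≤ V_BE(on) = 0.7 V, so the base-emitter junction is not forward biased.
The transistor is in cutoff: I_B = I_C = 0.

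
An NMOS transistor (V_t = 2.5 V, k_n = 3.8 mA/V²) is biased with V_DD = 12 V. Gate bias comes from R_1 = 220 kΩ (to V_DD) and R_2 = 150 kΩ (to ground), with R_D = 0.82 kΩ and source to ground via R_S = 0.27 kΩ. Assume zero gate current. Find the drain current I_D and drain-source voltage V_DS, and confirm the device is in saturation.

V_G = V_DD·R_2/(R_1+R_2) = 12×150/370 = 4.86 V.
Assume saturation: I_D = (k_n/2)(V_GS − V_t)² with V_GS = V_G − I_D·R_S = 4.86 − 0.27·I_D.
Substituting gives 0.139·I_D² − 3.43·I_D + 10.6 = 0, with roots I_D = 3.64 or 21.1 mA.
The root I_D = 21.1 mA gives V_GS = -0.833 V ≤ V_t, so take I_D = 3.64 mA.
Then V_GS = 3.88 V and V_DS = V_DD − I_D(R_D+R_S) = 12 − 3.64×1.09 = 8.04 V.
Saturation requires V_DS ≥ V_GS − V_t = 1.38 V; 8.04 ≥ 1.38 ✓.

I_D ≈ 3.6 mA, V_DS ≈ 8 V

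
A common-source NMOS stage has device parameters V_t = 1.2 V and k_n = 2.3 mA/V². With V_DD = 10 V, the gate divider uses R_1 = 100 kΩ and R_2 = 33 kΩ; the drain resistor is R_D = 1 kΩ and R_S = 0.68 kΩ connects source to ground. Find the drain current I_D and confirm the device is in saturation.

V_G = V_DD·R_2/(R_1+R_2) = 10×33/133 = 2.48 V.
Assume saturation: I_D = (k_n/2)(V_GS − V_t)² with V_GS = V_G − I_D·R_S = 2.48 − 0.68·I_D.
Substituting gives 0.532·I_D² − 3·I_D + 1.89 = 0, with roots I_D = 0.72 or 4.93 mA.
The root I_D = 4.93 mA gives V_GS = -0.87 V ≤ V_t, so take I_D = 0.72 mA.
Then V_GS = 1.99 V and V_DS = V_DD − I_D(R_D+R_S) = 10 − 0.72×1.68 = 8.79 V.
Saturation requires V_DS ≥ V_GS − V_t = 0.791 V; 8.79 ≥ 0.791 ✓.

I_D ≈ 0.72 mA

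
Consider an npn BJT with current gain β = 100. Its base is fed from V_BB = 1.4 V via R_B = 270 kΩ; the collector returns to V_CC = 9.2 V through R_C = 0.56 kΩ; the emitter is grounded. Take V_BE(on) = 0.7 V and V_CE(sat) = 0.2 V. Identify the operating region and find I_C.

Assume active. Base-emitter loop: I_B = (V_BB − V_BE)/R_B = (1.4 − 0.7)/270 = 0.00259 mA.
I_C = β·I_B = 100×0.00259 = 0.259 mA.
V_CE = V_CC − I_C·R_C = 9.2 − 0.259×0.56 = 9.05 V > V_CE(sat), so the active-region assumption holds.

active; I_C ≈ 0.26 mA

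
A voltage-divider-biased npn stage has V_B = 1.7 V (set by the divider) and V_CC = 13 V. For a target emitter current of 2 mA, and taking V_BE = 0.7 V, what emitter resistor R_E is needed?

V_E = V_B − V_BE = 1.7 − 0.7 = 1 V.
R_E = V_E / I_E = 1 / 2 = 0.5 kΩ.

R_E ≈ 0.5 kΩ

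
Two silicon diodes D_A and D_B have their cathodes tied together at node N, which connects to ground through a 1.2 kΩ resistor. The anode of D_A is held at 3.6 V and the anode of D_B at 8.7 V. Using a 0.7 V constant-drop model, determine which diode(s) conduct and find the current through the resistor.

Assume both conduct. Then node N would need to be at both 3.6−0.7 = 2.9 V and 8.7−0.7 = 8 V, which is impossible.
Assume only D_B conducts: V_N = 8.7 − 0.7 = 8 V, so I_R = 8/1.2 = 6.67 mA.
Check D_A: its anode-to-cathode voltage is 3.6 − 8 = -4.4 V < 0.7 V, so it is off. The assumption is consistent.

Only D_B conducts; I_R ≈ 6.7 mA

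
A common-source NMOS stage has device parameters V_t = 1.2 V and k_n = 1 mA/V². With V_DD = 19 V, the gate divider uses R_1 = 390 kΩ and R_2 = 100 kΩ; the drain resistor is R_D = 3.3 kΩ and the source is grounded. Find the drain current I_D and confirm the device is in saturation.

I_D ≈ 3.6 mA

V_G = V_DD·R_2/(R_1+R_2) = 19×100/490 = 3.88 V. With the source grounded, V_GS = V_G = 3.88 V.
Assume saturation: I_D = (k_n/2)(V_GS − V_t)² = (1/2)×(3.88 − 1.2)² = 0.5×2.68² = 3.58 mA.
V_DS = V_DD − I_D·R_D = 19 − 3.58×3.3 = 7.17 V.
Saturation requires V_DS ≥ V_GS − V_t = 2.68 V; 7.17 ≥ 2.68 ✓.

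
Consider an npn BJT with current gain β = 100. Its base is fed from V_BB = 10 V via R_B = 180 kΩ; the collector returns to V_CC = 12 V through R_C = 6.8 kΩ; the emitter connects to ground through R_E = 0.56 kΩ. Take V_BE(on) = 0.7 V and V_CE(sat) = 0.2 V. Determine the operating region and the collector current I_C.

Assume active: I_B = (10 − 0.7)/(180 + 101×0.56) = 0.0393 mA, I_C = β·I_B = 3.93 mA.
Then V_CE = 12 − 3.93×6.8 − 3.97×0.56 = -17 V < 0.2 V — the active assumption fails.
Re-solve with V_CE = 0.2 V. KCL at the emitter: V_E/R_E = (V_BB−0.7−V_E)/R_B + (V_CC−0.2−V_E)/R_C, giving V_E = 0.922 V.
I_C = (V_CC − 0.2 − V_E)/R_C = (11.8 − 0.922)/6.8 = 1.6 mA.
Check: I_B = (9.3 − 0.922)/180 = 0.0465 mA, and β·I_B = 4.65 mA > I_C, confirming saturation.

saturation; I_C ≈ 1.6 mA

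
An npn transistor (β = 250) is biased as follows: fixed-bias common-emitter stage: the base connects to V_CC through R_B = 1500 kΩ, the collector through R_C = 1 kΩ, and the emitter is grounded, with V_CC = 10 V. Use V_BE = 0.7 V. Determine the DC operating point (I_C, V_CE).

Base loop: V_CC = I_B·R_B + V_BE, so I_B = (10 − 0.7)/1500 kΩ = 0.0062 mA.
In the active region I_C = β·I_B = 250 × 0.0062 = 1.55 mA.
Collector loop: V_CE = V_CC − I_C·R_C = 10 − 1.55×1 = 8.45 V.
Since V_CE = 8.45 V > V_CE(sat) ≈ 0.2 V, the transistor is in the active region as assumed.

I_C ≈ 1.6 mA, V_CE ≈ 8.4 V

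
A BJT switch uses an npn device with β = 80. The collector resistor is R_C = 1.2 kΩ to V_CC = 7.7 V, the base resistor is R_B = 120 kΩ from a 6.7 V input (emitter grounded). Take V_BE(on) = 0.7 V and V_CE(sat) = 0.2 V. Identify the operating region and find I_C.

Assume active. Base-emitter loop: I_B = (V_BB − V_BE)/R_B = (6.7 − 0.7)/120 = 0.05 mA.
I_C = β·I_B = 80×0.05 = 4 mA.
V_CE = V_CC − I_C·R_C = 7.7 − 4×1.2 = 2.9 V > V_CE(sat), so the active-region assumption holds.

active; I_C ≈ 4 mA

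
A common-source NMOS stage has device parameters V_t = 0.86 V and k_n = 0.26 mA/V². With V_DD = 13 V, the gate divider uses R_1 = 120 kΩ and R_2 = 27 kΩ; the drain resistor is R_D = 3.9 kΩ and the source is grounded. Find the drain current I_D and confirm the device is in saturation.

V_G = V_DD·R_2/(R_1+R_2) = 13×27/147 = 2.39 V. With the source grounded, V_GS = V_G = 2.39 V.
Assume saturation: I_D = (k_n/2)(V_GS − V_t)² = (0.26/2)×(2.39 − 0.86)² = 0.13×1.53² = 0.303 mA.
V_DS = V_DD − I_D·R_D = 13 − 0.303×3.9 = 11.8 V.
Saturation requires V_DS ≥ V_GS − V_t = 1.53 V; 11.8 ≥ 1.53 ✓.

I_D ≈ 0.3 mA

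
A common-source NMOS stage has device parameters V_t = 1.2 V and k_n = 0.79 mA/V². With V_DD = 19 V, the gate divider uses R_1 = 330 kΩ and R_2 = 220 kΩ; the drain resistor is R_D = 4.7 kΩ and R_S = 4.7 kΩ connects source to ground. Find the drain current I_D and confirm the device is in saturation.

I_D ≈ 1 mA

V_G = V_DD·R_2/(R_1+R_2) = 19×220/550 = 7.6 V.
Assume saturation: I_D = (k_n/2)(V_GS − V_t)² with V_GS = V_G − I_D·R_S = 7.6 − 4.7·I_D.
Substituting gives 8.73·I_D² − 24.8·I_D + 16.2 = 0, with roots I_D = 1.02 or 1.82 mA.
The root I_D = 1.82 mA gives V_GS = -0.945 V ≤ V_t, so take I_D = 1.02 mA.
Then V_GS = 2.81 V and V_DS = V_DD − I_D(R_D+R_S) = 19 − 1.02×9.4 = 9.41 V.
Saturation requires V_DS ≥ V_GS − V_t = 1.61 V; 9.41 ≥ 1.61 ✓.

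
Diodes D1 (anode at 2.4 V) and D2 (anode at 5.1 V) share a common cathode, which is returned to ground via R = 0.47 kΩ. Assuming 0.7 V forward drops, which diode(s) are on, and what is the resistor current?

Only D2 conducts; I_R ≈ 9.4 mA

Assume both conduct. Then node N would need to be at both 2.4−0.7 = 1.7 V and 5.1−0.7 = 4.4 V, which is impossible.
Assume only D2 conducts: V_N = 5.1 − 0.7 = 4.4 V, so I_R = 4.4/0.47 = 9.36 mA.
Check D1: its anode-to-cathode voltage is 2.4 − 4.4 = -2 V < 0.7 V, so it is off. The assumption is consistent.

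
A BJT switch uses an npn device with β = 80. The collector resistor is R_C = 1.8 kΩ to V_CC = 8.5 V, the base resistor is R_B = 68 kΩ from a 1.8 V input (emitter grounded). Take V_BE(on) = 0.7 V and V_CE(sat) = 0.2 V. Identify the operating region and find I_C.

active; I_C ≈ 1.3 mA

Assume active. Base-emitter loop: I_B = (V_BB − V_BE)/R_B = (1.8 − 0.7)/68 = 0.0162 mA.
I_C = β·I_B = 80×0.0162 = 1.29 mA.
V_CE = V_CC − I_C·R_C = 8.5 − 1.29×1.8 = 6.17 V > V_CE(sat), so the active-region assumption holds.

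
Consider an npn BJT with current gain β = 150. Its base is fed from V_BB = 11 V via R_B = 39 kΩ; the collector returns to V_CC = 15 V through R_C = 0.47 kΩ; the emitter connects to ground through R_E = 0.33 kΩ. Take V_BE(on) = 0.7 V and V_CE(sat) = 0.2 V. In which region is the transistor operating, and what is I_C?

Assume active. Base-emitter loop: I_B = (V_BB − V_BE)/(R_B + (β+1)R_E) = (11 − 0.7)/(39 + 151×0.33) = 0.116 mA.
I_C = β·I_B = 150×0.116 = 17.4 mA.
V_CE = V_CC − I_C·R_C − I_E·R_E = 15 − 17.4×0.47 − 17.5×0.33 = 1.05 V > V_CE(sat), so the active-region assumption holds.

active; I_C ≈ 17 mA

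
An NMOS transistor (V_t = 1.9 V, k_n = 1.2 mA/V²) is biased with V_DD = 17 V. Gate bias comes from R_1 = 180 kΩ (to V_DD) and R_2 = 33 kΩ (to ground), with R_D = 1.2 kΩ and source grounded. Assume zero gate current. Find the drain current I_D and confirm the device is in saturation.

V_G = V_DD·R_2/(R_1+R_2) = 17×33/213 = 2.63 V. With the source grounded, V_GS = V_G = 2.63 V.
Assume saturation: I_D = (k_n/2)(V_GS − V_t)² = (1.2/2)×(2.63 − 1.9)² = 0.6×0.734² = 0.323 mA.
V_DS = V_DD − I_D·R_D = 17 − 0.323×1.2 = 16.6 V.
Saturation requires V_DS ≥ V_GS − V_t = 0.734 V; 16.6 ≥ 0.734 ✓.

I_D ≈ 0.32 mA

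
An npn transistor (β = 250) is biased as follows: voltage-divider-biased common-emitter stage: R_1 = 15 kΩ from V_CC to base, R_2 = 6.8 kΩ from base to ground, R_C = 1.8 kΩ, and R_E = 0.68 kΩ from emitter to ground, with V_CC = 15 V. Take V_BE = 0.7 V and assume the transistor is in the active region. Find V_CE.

V_CE ≈ 0.92 V

Thevenize the base divider: V_Th = V_CC·R_2/(R_1+R_2) = 15×6.8/21.8 = 4.68 V, R_Th = R_1‖R_2 = 4.68 kΩ.
Base-emitter loop: V_Th = I_B·R_Th + V_BE + (β+1)I_B·R_E, so I_B = (4.68 − 0.7) / (4.68 + 251×0.68) = 0.0227 mA.
I_C = β·I_B = 250×0.0227 = 5.67 mA, and I_E = (β+1)I_B = 5.7 mA.
V_CE = V_CC − I_C·R_C − I_E·R_E = 15 − 5.67×1.8 − 5.7×0.68 = 0.917 V.
V_CE = 0.917 V > 0.2 V confirms active-region operation.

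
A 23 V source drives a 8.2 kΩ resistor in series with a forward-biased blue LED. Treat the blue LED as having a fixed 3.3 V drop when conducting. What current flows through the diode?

KVL around the loop: 23 = V_D + I·R = 3.3 + I × 8.2 kΩ.
So I = (23 − 3.3) / 8.2 kΩ = 19.7 / 8.2 = 2.4 mA.

I ≈ 2.4 mA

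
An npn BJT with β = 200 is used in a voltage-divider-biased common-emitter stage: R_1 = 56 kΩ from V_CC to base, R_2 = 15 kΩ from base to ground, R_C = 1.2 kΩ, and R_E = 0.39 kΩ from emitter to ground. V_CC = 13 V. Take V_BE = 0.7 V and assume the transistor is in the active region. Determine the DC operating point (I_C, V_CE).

Thevenize the base divider: V_Th = V_CC·R_2/(R_1+R_2) = 13×15/71 = 2.75 V, R_Th = R_1‖R_2 = 11.8 kΩ.
Base-emitter loop: V_Th = I_B·R_Th + V_BE + (β+1)I_B·R_E, so I_B = (2.75 − 0.7) / (11.8 + 201×0.39) = 0.0227 mA.
I_C = β·I_B = 200×0.0227 = 4.54 mA, and I_E = (β+1)I_B = 4.56 mA.
V_CE = V_CC − I_C·R_C − I_E·R_E = 13 − 4.54×1.2 − 4.56×0.39 = 5.78 V.
V_CE = 5.78 V > 0.2 V confirms active-region operation.

I_C ≈ 4.5 mA, V_CE ≈ 5.8 V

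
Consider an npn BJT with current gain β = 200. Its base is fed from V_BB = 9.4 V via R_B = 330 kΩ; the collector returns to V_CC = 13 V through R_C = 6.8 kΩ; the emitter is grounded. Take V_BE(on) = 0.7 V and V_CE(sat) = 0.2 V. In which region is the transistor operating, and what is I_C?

saturation; I_C ≈ 1.9 mA

Assume active: I_B = (9.4 − 0.7)/330 = 0.0264 mA, giving I_C = β·I_B = 5.27 mA.
But then V_CE = 13 − 5.27×6.8 = -22.9 V < V_CE(sat) = 0.2 V — impossible in the active region.
So the transistor is saturated. With V_CE = 0.2 V, I_C = (V_CC − 0.2)/R_C = 12.8/6.8 = 1.88 mA.
Check: β·I_B = 5.27 mA > I_C = 1.88 mA, confirming saturation.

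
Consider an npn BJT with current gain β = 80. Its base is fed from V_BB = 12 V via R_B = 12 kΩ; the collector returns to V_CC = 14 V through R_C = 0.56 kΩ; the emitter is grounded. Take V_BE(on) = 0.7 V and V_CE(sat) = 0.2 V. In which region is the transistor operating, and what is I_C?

Assume active: I_B = (12 − 0.7)/12 = 0.942 mA, giving I_C = β·I_B = 75.3 mA.
But then V_CE = 14 − 75.3×0.56 = -28.2 V < V_CE(sat) = 0.2 V — impossible in the active region.
So the transistor is saturated. With V_CE = 0.2 V, I_C = (V_CC − 0.2)/R_C = 13.8/0.56 = 24.6 mA.
Check: β·I_B = 75.3 mA > I_C = 24.6 mA, confirming saturation.

saturation; I_C ≈ 25 mA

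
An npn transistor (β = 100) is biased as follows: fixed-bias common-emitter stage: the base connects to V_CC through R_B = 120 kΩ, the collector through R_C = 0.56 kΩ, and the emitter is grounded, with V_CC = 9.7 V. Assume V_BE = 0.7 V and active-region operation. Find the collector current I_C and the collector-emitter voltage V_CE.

I_C ≈ 7.5 mA, V_CE ≈ 5.5 V

Base loop: V_CC = I_B·R_B + V_BE, so I_B = (9.7 − 0.7)/120 kΩ = 0.075 mA.
In the active region I_C = β·I_B = 100 × 0.075 = 7.5 mA.
Collector loop: V_CE = V_CC − I_C·R_C = 9.7 − 7.5×0.56 = 5.5 V.
Since V_CE = 5.5 V > V_CE(sat) ≈ 0.2 V, the transistor is in the active region as assumed.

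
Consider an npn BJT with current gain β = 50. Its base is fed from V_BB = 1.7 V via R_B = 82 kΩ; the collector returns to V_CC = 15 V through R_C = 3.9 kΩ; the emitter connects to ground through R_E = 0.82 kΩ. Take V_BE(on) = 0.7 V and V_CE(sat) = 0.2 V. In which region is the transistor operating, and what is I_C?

Assume active. Base-emitter loop: I_B = (V_BB − V_BE)/(R_B + (β+1)R_E) = (1.7 − 0.7)/(82 + 51×0.82) = 0.00808 mA.
I_C = β·I_B = 50×0.00808 = 0.404 mA.
V_CE = V_CC − I_C·R_C − I_E·R_E = 15 − 0.404×3.9 − 0.412×0.82 = 13.1 V > V_CE(sat), so the active-region assumption holds.

active; I_C ≈ 0.4 mA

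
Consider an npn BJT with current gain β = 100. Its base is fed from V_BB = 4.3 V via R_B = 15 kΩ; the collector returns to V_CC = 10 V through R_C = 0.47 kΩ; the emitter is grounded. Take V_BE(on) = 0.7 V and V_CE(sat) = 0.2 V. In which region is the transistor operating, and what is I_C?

saturation; I_C ≈ 21 mA

Assume active: I_B = (4.3 − 0.7)/15 = 0.24 mA, giving I_C = β·I_B = 24 mA.
But then V_CE = 10 − 24×0.47 = -1.28 V < V_CE(sat) = 0.2 V — impossible in the active region.
So the transistor is saturated. With V_CE = 0.2 V, I_C = (V_CC − 0.2)/R_C = 9.8/0.47 = 20.9 mA.
Check: β·I_B = 24 mA > I_C = 20.9 mA, confirming saturation.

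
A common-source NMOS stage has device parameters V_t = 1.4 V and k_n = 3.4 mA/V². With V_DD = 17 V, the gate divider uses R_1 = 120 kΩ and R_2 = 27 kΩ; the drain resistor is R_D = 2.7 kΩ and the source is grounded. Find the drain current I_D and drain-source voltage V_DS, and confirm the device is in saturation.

V_G = V_DD·R_2/(R_1+R_2) = 17×27/147 = 3.12 V. With the source grounded, V_GS = V_G = 3.12 V.
Assume saturation: I_D = (k_n/2)(V_GS − V_t)² = (3.4/2)×(3.12 − 1.4)² = 1.7×1.72² = 5.04 mA.
V_DS = V_DD − I_D·R_D = 17 − 5.04×2.7 = 3.38 V.
Saturation requires V_DS ≥ V_GS − V_t = 1.72 V; 3.38 ≥ 1.72 ✓.

I_D ≈ 5 mA, V_DS ≈ 3.4 V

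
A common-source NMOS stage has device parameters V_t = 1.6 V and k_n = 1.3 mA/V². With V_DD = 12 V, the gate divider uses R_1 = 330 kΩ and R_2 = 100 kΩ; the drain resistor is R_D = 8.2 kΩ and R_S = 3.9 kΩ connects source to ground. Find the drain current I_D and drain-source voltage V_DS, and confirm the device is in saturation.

I_D ≈ 0.17 mA, V_DS ≈ 9.9 V

V_G = V_DD·R_2/(R_1+R_2) = 12×100/430 = 2.79 V.
Assume saturation: I_D = (k_n/2)(V_GS − V_t)² with V_GS = V_G − I_D·R_S = 2.79 − 3.9·I_D.
Substituting gives 9.89·I_D² − 7.04·I_D + 0.922 = 0, with roots I_D = 0.173 or 0.539 mA.
The root I_D = 0.539 mA gives V_GS = 0.69 V ≤ V_t, so take I_D = 0.173 mA.
Then V_GS = 2.12 V and V_DS = V_DD − I_D(R_D+R_S) = 12 − 0.173×12.1 = 9.91 V.
Saturation requires V_DS ≥ V_GS − V_t = 0.516 V; 9.91 ≥ 0.516 ✓.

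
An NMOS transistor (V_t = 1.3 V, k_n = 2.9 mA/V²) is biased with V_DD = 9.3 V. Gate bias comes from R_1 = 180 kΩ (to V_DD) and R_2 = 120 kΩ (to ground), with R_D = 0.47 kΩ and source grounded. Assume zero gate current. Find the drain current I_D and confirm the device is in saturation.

V_G = V_DD·R_2/(R_1+R_2) = 9.3×120/300 = 3.72 V. With the source grounded, V_GS = V_G = 3.72 V.
Assume saturation: I_D = (k_n/2)(V_GS − V_t)² = (2.9/2)×(3.72 − 1.3)² = 1.45×2.42² = 8.49 mA.
V_DS = V_DD − I_D·R_D = 9.3 − 8.49×0.47 = 5.31 V.
Saturation requires V_DS ≥ V_GS − V_t = 2.42 V; 5.31 ≥ 2.42 ✓.

I_D ≈ 8.5 mA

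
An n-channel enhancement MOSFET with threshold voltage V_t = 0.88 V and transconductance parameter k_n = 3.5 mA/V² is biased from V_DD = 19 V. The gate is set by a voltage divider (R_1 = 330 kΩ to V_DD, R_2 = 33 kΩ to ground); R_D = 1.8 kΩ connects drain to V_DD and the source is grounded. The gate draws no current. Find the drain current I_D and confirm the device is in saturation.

V_G = V_DD·R_2/(R_1+R_2) = 19×33/363 = 1.73 V. With the source grounded, V_GS = V_G = 1.73 V.
Assume saturation: I_D = (k_n/2)(V_GS − V_t)² = (3.5/2)×(1.73 − 0.88)² = 1.75×0.847² = 1.26 mA.
V_DS = V_DD − I_D·R_D = 19 − 1.26×1.8 = 16.7 V.
Saturation requires V_DS ≥ V_GS − V_t = 0.847 V; 16.7 ≥ 0.847 ✓.

I_D ≈ 1.3 mA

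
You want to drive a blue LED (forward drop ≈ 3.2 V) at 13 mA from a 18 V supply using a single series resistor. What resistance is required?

R ≈ 1.1 kΩ

The resistor drops V_S − V_D = 18 − 3.2 = 14.8 V at 13 mA.
R = 14.8 V / 13 mA = 1.14 kΩ.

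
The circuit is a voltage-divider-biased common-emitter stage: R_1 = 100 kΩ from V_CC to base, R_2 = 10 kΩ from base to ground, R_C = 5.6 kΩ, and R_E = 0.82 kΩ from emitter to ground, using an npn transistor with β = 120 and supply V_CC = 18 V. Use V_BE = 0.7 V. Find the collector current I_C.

Thevenize the base divider: V_Th = V_CC·R_2/(R_1+R_2) = 18×10/110 = 1.64 V, R_Th = R_1‖R_2 = 9.09 kΩ.
Base-emitter loop: V_Th = I_B·R_Th + V_BE + (β+1)I_B·R_E, so I_B = (1.64 − 0.7) / (9.09 + 121×0.82) = 0.00865 mA.
I_C = β·I_B = 120×0.00865 = 1.04 mA, and I_E = (β+1)I_B = 1.05 mA.
V_CE = V_CC − I_C·R_C − I_E·R_E = 18 − 1.04×5.6 − 1.05×0.82 = 11.3 V.
V_CE = 11.3 V > 0.2 V confirms active-region operation.

I_C ≈ 1 mA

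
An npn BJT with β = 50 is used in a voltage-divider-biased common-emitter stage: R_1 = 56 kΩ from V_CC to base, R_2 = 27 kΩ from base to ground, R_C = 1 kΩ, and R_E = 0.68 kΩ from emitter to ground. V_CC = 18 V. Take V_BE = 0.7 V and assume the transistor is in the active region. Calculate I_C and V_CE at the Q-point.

Thevenize the base divider: V_Th = V_CC·R_2/(R_1+R_2) = 18×27/83 = 5.86 V, R_Th = R_1‖R_2 = 18.2 kΩ.
Base-emitter loop: V_Th = I_B·R_Th + V_BE + (β+1)I_B·R_E, so I_B = (5.86 − 0.7) / (18.2 + 51×0.68) = 0.0975 mA.
I_C = β·I_B = 50×0.0975 = 4.87 mA, and I_E = (β+1)I_B = 4.97 mA.
V_CE = V_CC − I_C·R_C − I_E·R_E = 18 − 4.87×1 − 4.97×0.68 = 9.75 V.
V_CE = 9.75 V > 0.2 V confirms active-region operation.

I_C ≈ 4.9 mA, V_CE ≈ 9.7 V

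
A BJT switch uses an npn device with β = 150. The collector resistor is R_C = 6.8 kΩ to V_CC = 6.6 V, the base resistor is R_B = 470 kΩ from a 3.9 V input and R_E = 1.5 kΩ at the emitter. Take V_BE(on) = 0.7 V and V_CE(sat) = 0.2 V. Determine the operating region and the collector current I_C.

Assume active. Base-emitter loop: I_B = (V_BB − V_BE)/(R_B + (β+1)R_E) = (3.9 − 0.7)/(470 + 151×1.5) = 0.00459 mA.
I_C = β·I_B = 150×0.00459 = 0.689 mA.
V_CE = V_CC − I_C·R_C − I_E·R_E = 6.6 − 0.689×6.8 − 0.694×1.5 = 0.873 V > V_CE(sat), so the active-region assumption holds.

active; I_C ≈ 0.69 mA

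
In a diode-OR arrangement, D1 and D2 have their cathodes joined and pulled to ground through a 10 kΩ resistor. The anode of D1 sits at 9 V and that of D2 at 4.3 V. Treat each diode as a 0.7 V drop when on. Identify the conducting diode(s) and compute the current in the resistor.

Assume both conduct. Then node N would need to be at both 9−0.7 = 8.3 V and 4.3−0.7 = 3.6 V, which is impossible.
Assume only D1 conducts: V_N = 9 − 0.7 = 8.3 V, so I_R = 8.3/10 = 0.83 mA.
Check D2: its anode-to-cathode voltage is 4.3 − 8.3 = -4 V < 0.7 V, so it is off. The assumption is consistent.

Only D1 conducts; I_R ≈ 0.83 mA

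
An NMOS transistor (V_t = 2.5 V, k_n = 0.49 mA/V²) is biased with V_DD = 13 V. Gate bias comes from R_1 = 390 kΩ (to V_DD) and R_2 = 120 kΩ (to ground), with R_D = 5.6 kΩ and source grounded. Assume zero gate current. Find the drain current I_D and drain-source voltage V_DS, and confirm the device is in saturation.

V_G = V_DD·R_2/(R_1+R_2) = 13×120/510 = 3.06 V. With the source grounded, V_GS = V_G = 3.06 V.
Assume saturation: I_D = (k_n/2)(V_GS − V_t)² = (0.49/2)×(3.06 − 2.5)² = 0.245×0.559² = 0.0765 mA.
V_DS = V_DD − I_D·R_D = 13 − 0.0765×5.6 = 12.6 V.
Saturation requires V_DS ≥ V_GS − V_t = 0.559 V; 12.6 ≥ 0.559 ✓.

I_D ≈ 0.077 mA, V_DS ≈ 13 V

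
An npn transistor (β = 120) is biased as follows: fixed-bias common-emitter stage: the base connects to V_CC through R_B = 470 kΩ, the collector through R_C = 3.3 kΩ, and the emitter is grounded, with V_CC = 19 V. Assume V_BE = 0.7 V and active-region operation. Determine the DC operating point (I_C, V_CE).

I_C ≈ 4.7 mA, V_CE ≈ 3.6 V

Base loop: V_CC = I_B·R_B + V_BE, so I_B = (19 − 0.7)/470 kΩ = 0.0389 mA.
In the active region I_C = β·I_B = 120 × 0.0389 = 4.67 mA.
Collector loop: V_CE = V_CC − I_C·R_C = 19 − 4.67×3.3 = 3.58 V.
Since V_CE = 3.58 V > V_CE(sat) ≈ 0.2 V, the transistor is in the active region as assumed.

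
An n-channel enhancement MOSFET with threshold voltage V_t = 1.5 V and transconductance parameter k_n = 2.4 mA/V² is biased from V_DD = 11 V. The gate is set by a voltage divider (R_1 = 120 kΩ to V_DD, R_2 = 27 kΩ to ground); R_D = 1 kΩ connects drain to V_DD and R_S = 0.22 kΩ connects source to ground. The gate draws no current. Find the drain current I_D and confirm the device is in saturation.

I_D ≈ 0.26 mA

V_G = V_DD·R_2/(R_1+R_2) = 11×27/147 = 2.02 V.
Assume saturation: I_D = (k_n/2)(V_GS − V_t)² with V_GS = V_G − I_D·R_S = 2.02 − 0.22·I_D.
Substituting gives 0.0581·I_D² − 1.27·I_D + 0.325 = 0, with roots I_D = 0.258 or 21.7 mA.
The root I_D = 21.7 mA gives V_GS = -2.75 V ≤ V_t, so take I_D = 0.258 mA.
Then V_GS = 1.96 V and V_DS = V_DD − I_D(R_D+R_S) = 11 − 0.258×1.22 = 10.7 V.
Saturation requires V_DS ≥ V_GS − V_t = 0.464 V; 10.7 ≥ 0.464 ✓.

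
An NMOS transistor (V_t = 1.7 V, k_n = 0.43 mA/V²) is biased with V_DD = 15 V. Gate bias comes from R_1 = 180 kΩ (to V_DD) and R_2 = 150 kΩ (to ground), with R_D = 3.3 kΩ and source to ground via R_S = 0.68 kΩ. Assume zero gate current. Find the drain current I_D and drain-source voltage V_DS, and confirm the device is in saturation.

V_G = V_DD·R_2/(R_1+R_2) = 15×150/330 = 6.82 V.
Assume saturation: I_D = (k_n/2)(V_GS − V_t)² with V_GS = V_G − I_D·R_S = 6.82 − 0.68·I_D.
Substituting gives 0.0994·I_D² − 2.5·I_D + 5.63 = 0, with roots I_D = 2.51 or 22.6 mA.
The root I_D = 22.6 mA gives V_GS = -8.55 V ≤ V_t, so take I_D = 2.51 mA.
Then V_GS = 5.11 V and V_DS = V_DD − I_D(R_D+R_S) = 15 − 2.51×3.98 = 5.03 V.
Saturation requires V_DS ≥ V_GS − V_t = 3.41 V; 5.03 ≥ 3.41 ✓.

I_D ≈ 2.5 mA, V_DS ≈ 5 V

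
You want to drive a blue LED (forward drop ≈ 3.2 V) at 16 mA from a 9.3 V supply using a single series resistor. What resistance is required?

The resistor drops V_S − V_D = 9.3 − 3.2 = 6.1 V at 16 mA.
R = 6.1 V / 16 mA = 0.381 kΩ.

R ≈ 0.38 kΩ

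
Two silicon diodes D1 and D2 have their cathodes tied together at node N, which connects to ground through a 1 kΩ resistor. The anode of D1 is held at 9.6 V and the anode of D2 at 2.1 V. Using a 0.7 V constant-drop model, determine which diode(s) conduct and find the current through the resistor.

Only D1 conducts; I_R ≈ 8.9 mA

Assume both conduct. Then node N would need to be at both 9.6−0.7 = 8.9 V and 2.1−0.7 = 1.4 V, which is impossible.
Assume only D1 conducts: V_N = 9.6 − 0.7 = 8.9 V, so I_R = 8.9/1 = 8.9 mA.
Check D2: its anode-to-cathode voltage is 2.1 − 8.9 = -6.8 V < 0.7 V, so it is off. The assumption is consistent.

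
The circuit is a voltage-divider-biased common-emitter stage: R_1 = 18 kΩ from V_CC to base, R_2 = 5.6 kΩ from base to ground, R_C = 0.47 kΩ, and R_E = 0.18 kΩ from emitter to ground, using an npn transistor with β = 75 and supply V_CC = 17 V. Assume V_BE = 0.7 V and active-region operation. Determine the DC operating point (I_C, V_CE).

Thevenize the base divider: V_Th = V_CC·R_2/(R_1+R_2) = 17×5.6/23.6 = 4.03 V, R_Th = R_1‖R_2 = 4.27 kΩ.
Base-emitter loop: V_Th = I_B·R_Th + V_BE + (β+1)I_B·R_E, so I_B = (4.03 − 0.7) / (4.27 + 76×0.18) = 0.186 mA.
I_C = β·I_B = 75×0.186 = 13.9 mA, and I_E = (β+1)I_B = 14.1 mA.
V_CE = V_CC − I_C·R_C − I_E·R_E = 17 − 13.9×0.47 − 14.1×0.18 = 7.91 V.
V_CE = 7.91 V > 0.2 V confirms active-region operation.

I_C ≈ 14 mA, V_CE ≈ 7.9 V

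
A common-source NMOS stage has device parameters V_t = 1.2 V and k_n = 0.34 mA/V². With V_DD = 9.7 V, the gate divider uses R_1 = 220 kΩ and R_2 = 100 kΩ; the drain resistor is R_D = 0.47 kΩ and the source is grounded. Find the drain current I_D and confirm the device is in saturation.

V_G = V_DD·R_2/(R_1+R_2) = 9.7×100/320 = 3.03 V. With the source grounded, V_GS = V_G = 3.03 V.
Assume saturation: I_D = (k_n/2)(V_GS − V_t)² = (0.34/2)×(3.03 − 1.2)² = 0.17×1.83² = 0.57 mA.
V_DS = V_DD − I_D·R_D = 9.7 − 0.57×0.47 = 9.43 V.
Saturation requires V_DS ≥ V_GS − V_t = 1.83 V; 9.43 ≥ 1.83 ✓.

I_D ≈ 0.57 mA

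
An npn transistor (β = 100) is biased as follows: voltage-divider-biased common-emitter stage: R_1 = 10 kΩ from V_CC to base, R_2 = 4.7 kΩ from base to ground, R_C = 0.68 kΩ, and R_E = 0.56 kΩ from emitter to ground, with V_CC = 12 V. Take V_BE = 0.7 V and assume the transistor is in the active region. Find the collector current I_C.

Thevenize the base divider: V_Th = V_CC·R_2/(R_1+R_2) = 12×4.7/14.7 = 3.84 V, R_Th = R_1‖R_2 = 3.2 kΩ.
Base-emitter loop: V_Th = I_B·R_Th + V_BE + (β+1)I_B·R_E, so I_B = (3.84 − 0.7) / (3.2 + 101×0.56) = 0.0525 mA.
I_C = β·I_B = 100×0.0525 = 5.25 mA, and I_E = (β+1)I_B = 5.3 mA.
V_CE = V_CC − I_C·R_C − I_E·R_E = 12 − 5.25×0.68 − 5.3×0.56 = 5.46 V.
V_CE = 5.46 V > 0.2 V confirms active-region operation.

I_C ≈ 5.2 mA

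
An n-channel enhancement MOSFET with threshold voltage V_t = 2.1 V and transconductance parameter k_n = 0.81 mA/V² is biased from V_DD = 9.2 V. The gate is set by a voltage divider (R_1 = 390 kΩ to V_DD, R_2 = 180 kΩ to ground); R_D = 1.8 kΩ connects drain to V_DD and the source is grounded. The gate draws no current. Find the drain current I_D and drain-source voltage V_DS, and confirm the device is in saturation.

I_D ≈ 0.26 mA, V_DS ≈ 8.7 V

V_G = V_DD·R_2/(R_1+R_2) = 9.2×180/570 = 2.91 V. With the source grounded, V_GS = V_G = 2.91 V.
Assume saturation: I_D = (k_n/2)(V_GS − V_t)² = (0.81/2)×(2.91 − 2.1)² = 0.405×0.805² = 0.263 mA.
V_DS = V_DD − I_D·R_D = 9.2 − 0.263×1.8 = 8.73 V.
Saturation requires V_DS ≥ V_GS − V_t = 0.805 V; 8.73 ≥ 0.805 ✓.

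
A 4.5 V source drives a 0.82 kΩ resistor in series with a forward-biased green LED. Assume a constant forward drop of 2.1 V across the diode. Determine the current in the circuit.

KVL around the loop: 4.5 = V_D + I·R = 2.1 + I × 0.82 kΩ.
So I = (4.5 − 2.1) / 0.82 kΩ = 2.4 / 0.82 = 2.93 mA.

I ≈ 2.9 mA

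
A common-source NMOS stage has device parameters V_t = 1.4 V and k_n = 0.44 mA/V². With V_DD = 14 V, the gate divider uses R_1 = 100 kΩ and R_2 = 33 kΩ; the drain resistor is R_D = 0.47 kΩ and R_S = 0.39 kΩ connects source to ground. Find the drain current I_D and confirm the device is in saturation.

I_D ≈ 0.71 mA

V_G = V_DD·R_2/(R_1+R_2) = 14×33/133 = 3.47 V.
Assume saturation: I_D = (k_n/2)(V_GS − V_t)² with V_GS = V_G − I_D·R_S = 3.47 − 0.39·I_D.
Substituting gives 0.0335·I_D² − 1.36·I_D + 0.946 = 0, with roots I_D = 0.71 or 39.8 mA.
The root I_D = 39.8 mA gives V_GS = -12.1 V ≤ V_t, so take I_D = 0.71 mA.
Then V_GS = 3.2 V and V_DS = V_DD − I_D(R_D+R_S) = 14 − 0.71×0.86 = 13.4 V.
Saturation requires V_DS ≥ V_GS − V_t = 1.8 V; 13.4 ≥ 1.8 ✓.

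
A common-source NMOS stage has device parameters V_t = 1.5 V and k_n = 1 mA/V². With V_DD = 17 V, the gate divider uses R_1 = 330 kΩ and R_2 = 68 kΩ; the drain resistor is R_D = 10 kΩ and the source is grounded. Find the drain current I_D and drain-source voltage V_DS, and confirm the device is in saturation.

I_D ≈ 0.99 mA, V_DS ≈ 7.1 V

V_G = V_DD·R_2/(R_1+R_2) = 17×68/398 = 2.9 V. With the source grounded, V_GS = V_G = 2.9 V.
Assume saturation: I_D = (k_n/2)(V_GS − V_t)² = (1/2)×(2.9 − 1.5)² = 0.5×1.4² = 0.986 mA.
V_DS = V_DD − I_D·R_D = 17 − 0.986×10 = 7.14 V.
Saturation requires V_DS ≥ V_GS − V_t = 1.4 V; 7.14 ≥ 1.4 ✓.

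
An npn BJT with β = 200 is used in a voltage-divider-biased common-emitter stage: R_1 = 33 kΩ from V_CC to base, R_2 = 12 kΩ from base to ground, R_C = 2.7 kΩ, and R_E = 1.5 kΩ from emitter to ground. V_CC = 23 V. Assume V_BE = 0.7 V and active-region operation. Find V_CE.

V_CE ≈ 8.3 V

Thevenize the base divider: V_Th = V_CC·R_2/(R_1+R_2) = 23×12/45 = 6.13 V, R_Th = R_1‖R_2 = 8.8 kΩ.
Base-emitter loop: V_Th = I_B·R_Th + V_BE + (β+1)I_B·R_E, so I_B = (6.13 − 0.7) / (8.8 + 201×1.5) = 0.0175 mA.
I_C = β·I_B = 200×0.0175 = 3.5 mA, and I_E = (β+1)I_B = 3.52 mA.
V_CE = V_CC − I_C·R_C − I_E·R_E = 23 − 3.5×2.7 − 3.52×1.5 = 8.27 V.
V_CE = 8.27 V > 0.2 V confirms active-region operation.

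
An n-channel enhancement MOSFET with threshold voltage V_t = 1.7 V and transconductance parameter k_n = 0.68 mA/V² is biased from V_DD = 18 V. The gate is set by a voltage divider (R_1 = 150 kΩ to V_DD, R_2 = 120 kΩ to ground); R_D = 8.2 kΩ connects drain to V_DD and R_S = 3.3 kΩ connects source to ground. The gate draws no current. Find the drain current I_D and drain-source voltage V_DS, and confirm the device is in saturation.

V_G = V_DD·R_2/(R_1+R_2) = 18×120/270 = 8 V.
Assume saturation: I_D = (k_n/2)(V_GS − V_t)² with V_GS = V_G − I_D·R_S = 8 − 3.3·I_D.
Substituting gives 3.7·I_D² − 15.1·I_D + 13.5 = 0, with roots I_D = 1.31 or 2.77 mA.
The root I_D = 2.77 mA gives V_GS = -1.16 V ≤ V_t, so take I_D = 1.31 mA.
Then V_GS = 3.67 V and V_DS = V_DD − I_D(R_D+R_S) = 18 − 1.31×11.5 = 2.89 V.
Saturation requires V_DS ≥ V_GS − V_t = 1.97 V; 2.89 ≥ 1.97 ✓.

I_D ≈ 1.3 mA, V_DS ≈ 2.9 V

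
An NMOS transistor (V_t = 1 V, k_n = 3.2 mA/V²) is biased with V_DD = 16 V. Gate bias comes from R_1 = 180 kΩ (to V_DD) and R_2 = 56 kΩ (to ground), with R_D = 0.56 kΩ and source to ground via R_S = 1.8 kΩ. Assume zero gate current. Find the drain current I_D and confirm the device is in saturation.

V_G = V_DD·R_2/(R_1+R_2) = 16×56/236 = 3.8 V.
Assume saturation: I_D = (k_n/2)(V_GS − V_t)² with V_GS = V_G − I_D·R_S = 3.8 − 1.8·I_D.
Substituting gives 5.18·I_D² − 17.1·I_D + 12.5 = 0, with roots I_D = 1.09 or 2.21 mA.
The root I_D = 2.21 mA gives V_GS = -0.174 V ≤ V_t, so take I_D = 1.09 mA.
Then V_GS = 1.83 V and V_DS = V_DD − I_D(R_D+R_S) = 16 − 1.09×2.36 = 13.4 V.
Saturation requires V_DS ≥ V_GS − V_t = 0.827 V; 13.4 ≥ 0.827 ✓.

I_D ≈ 1.1 mA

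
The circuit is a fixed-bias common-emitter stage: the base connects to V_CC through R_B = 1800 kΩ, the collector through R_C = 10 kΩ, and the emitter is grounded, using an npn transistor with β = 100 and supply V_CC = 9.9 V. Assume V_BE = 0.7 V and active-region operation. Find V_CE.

V_CE ≈ 4.8 V

Base loop: V_CC = I_B·R_B + V_BE, so I_B = (9.9 − 0.7)/1800 kΩ = 0.00511 mA.
In the active region I_C = β·I_B = 100 × 0.00511 = 0.511 mA.
Collector loop: V_CE = V_CC − I_C·R_C = 9.9 − 0.511×10 = 4.79 V.
Since V_CE = 4.79 V > V_CE(sat) ≈ 0.2 V, the transistor is in the active region as assumed.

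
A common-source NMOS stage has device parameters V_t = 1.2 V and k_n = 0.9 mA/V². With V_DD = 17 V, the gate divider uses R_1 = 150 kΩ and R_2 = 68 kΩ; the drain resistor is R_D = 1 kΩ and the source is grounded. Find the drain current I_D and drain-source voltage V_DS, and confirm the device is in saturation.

I_D ≈ 7.6 mA, V_DS ≈ 9.4 V

V_G = V_DD·R_2/(R_1+R_2) = 17×68/218 = 5.3 V. With the source grounded, V_GS = V_G = 5.3 V.
Assume saturation: I_D = (k_n/2)(V_GS − V_t)² = (0.9/2)×(5.3 − 1.2)² = 0.45×4.1² = 7.57 mA.
V_DS = V_DD − I_D·R_D = 17 − 7.57×1 = 9.43 V.
Saturation requires V_DS ≥ V_GS − V_t = 4.1 V; 9.43 ≥ 4.1 ✓.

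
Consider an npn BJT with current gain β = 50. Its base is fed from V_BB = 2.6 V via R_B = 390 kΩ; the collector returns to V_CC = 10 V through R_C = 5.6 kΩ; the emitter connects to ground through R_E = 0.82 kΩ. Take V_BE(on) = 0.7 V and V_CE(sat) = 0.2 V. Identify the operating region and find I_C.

active; I_C ≈ 0.22 mA

Assume active. Base-emitter loop: I_B = (V_BB − V_BE)/(R_B + (β+1)R_E) = (2.6 − 0.7)/(390 + 51×0.82) = 0.0044 mA.
I_C = β·I_B = 50×0.0044 = 0.22 mA.
V_CE = V_CC − I_C·R_C − I_E·R_E = 10 − 0.22×5.6 − 0.224×0.82 = 8.58 V > V_CE(sat), so the active-region assumption holds.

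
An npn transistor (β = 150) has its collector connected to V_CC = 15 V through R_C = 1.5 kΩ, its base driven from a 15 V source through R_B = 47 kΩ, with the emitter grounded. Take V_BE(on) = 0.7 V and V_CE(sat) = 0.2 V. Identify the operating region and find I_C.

saturation; I_C ≈ 9.9 mA

Assume active: I_B = (15 − 0.7)/47 = 0.304 mA, giving I_C = β·I_B = 45.6 mA.
But then V_CE = 15 − 45.6×1.5 = -53.5 V < V_CE(sat) = 0.2 V — impossible in the active region.
So the transistor is saturated. With V_CE = 0.2 V, I_C = (V_CC − 0.2)/R_C = 14.8/1.5 = 9.87 mA.
Check: β·I_B = 45.6 mA > I_C = 9.87 mA, confirming saturation.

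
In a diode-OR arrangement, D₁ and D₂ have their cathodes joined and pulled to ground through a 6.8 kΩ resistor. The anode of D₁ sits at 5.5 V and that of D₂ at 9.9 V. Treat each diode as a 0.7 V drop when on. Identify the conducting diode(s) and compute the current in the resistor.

Assume both conduct. Then node N would need to be at both 5.5−0.7 = 4.8 V and 9.9−0.7 = 9.2 V, which is impossible.
Assume only D₂ conducts: V_N = 9.9 − 0.7 = 9.2 V, so I_R = 9.2/6.8 = 1.35 mA.
Check D₁: its anode-to-cathode voltage is 5.5 − 9.2 = -3.7 V < 0.7 V, so it is off. The assumption is consistent.

Only D₂ conducts; I_R ≈ 1.4 mA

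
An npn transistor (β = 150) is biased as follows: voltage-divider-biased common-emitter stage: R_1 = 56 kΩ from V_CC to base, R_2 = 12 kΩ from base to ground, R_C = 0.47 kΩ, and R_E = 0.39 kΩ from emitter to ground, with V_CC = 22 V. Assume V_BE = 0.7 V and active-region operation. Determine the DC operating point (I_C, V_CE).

I_C ≈ 6.9 mA, V_CE ≈ 16 V

Thevenize the base divider: V_Th = V_CC·R_2/(R_1+R_2) = 22×12/68 = 3.88 V, R_Th = R_1‖R_2 = 9.88 kΩ.
Base-emitter loop: V_Th = I_B·R_Th + V_BE + (β+1)I_B·R_E, so I_B = (3.88 − 0.7) / (9.88 + 151×0.39) = 0.0463 mA.
I_C = β·I_B = 150×0.0463 = 6.94 mA, and I_E = (β+1)I_B = 6.99 mA.
V_CE = V_CC − I_C·R_C − I_E·R_E = 22 − 6.94×0.47 − 6.99×0.39 = 16 V.
V_CE = 16 V > 0.2 V confirms active-region operation.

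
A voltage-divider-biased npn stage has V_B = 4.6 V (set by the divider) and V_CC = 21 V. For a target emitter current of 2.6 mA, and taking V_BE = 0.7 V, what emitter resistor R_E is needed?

V_E = V_B − V_BE = 4.6 − 0.7 = 3.9 V.
R_E = V_E / I_E = 3.9 / 2.6 = 1.5 kΩ.

R_E ≈ 1.5 kΩ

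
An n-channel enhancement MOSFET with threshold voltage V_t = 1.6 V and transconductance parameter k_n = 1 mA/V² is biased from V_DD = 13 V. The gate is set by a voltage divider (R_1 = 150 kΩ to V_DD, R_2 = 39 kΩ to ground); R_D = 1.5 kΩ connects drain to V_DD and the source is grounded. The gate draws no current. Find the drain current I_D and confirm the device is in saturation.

I_D ≈ 0.59 mA

V_G = V_DD·R_2/(R_1+R_2) = 13×39/189 = 2.68 V. With the source grounded, V_GS = V_G = 2.68 V.
Assume saturation: I_D = (k_n/2)(V_GS − V_t)² = (1/2)×(2.68 − 1.6)² = 0.5×1.08² = 0.586 mA.
V_DS = V_DD − I_D·R_D = 13 − 0.586×1.5 = 12.1 V.
Saturation requires V_DS ≥ V_GS − V_t = 1.08 V; 12.1 ≥ 1.08 ✓.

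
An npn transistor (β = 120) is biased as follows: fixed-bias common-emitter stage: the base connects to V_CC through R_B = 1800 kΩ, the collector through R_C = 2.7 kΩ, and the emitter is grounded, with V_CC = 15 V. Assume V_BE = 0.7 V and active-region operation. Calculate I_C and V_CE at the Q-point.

Base loop: V_CC = I_B·R_B + V_BE, so I_B = (15 − 0.7)/1800 kΩ = 0.00794 mA.
In the active region I_C = β·I_B = 120 × 0.00794 = 0.953 mA.
Collector loop: V_CE = V_CC − I_C·R_C = 15 − 0.953×2.7 = 12.4 V.
Since V_CE = 12.4 V > V_CE(sat) ≈ 0.2 V, the transistor is in the active region as assumed.

I_C ≈ 0.95 mA, V_CE ≈ 12 V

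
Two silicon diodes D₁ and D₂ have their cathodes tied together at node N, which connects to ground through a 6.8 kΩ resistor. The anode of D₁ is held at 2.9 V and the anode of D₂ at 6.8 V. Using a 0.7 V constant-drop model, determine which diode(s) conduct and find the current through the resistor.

Assume both conduct. Then node N would need to be at both 2.9−0.7 = 2.2 V and 6.8−0.7 = 6.1 V, which is impossible.
Assume only D₂ conducts: V_N = 6.8 − 0.7 = 6.1 V, so I_R = 6.1/6.8 = 0.897 mA.
Check D₁: its anode-to-cathode voltage is 2.9 − 6.1 = -3.2 V < 0.7 V, so it is off. The assumption is consistent.

Only D₂ conducts; I_R ≈ 0.9 mA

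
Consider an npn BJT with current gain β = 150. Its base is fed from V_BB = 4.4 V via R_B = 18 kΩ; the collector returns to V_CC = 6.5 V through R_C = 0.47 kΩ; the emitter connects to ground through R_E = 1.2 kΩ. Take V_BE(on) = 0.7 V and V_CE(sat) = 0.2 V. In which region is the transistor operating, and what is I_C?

Assume active. Base-emitter loop: I_B = (V_BB − V_BE)/(R_B + (β+1)R_E) = (4.4 − 0.7)/(18 + 151×1.2) = 0.0186 mA.
I_C = β·I_B = 150×0.0186 = 2.79 mA.
V_CE = V_CC − I_C·R_C − I_E·R_E = 6.5 − 2.79×0.47 − 2.8×1.2 = 1.82 V > V_CE(sat), so the active-region assumption holds.

active; I_C ≈ 2.8 mA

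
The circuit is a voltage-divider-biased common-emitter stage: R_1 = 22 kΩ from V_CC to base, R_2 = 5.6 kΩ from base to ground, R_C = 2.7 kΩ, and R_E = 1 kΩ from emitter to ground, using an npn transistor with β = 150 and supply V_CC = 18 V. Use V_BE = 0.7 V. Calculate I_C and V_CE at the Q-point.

Thevenize the base divider: V_Th = V_CC·R_2/(R_1+R_2) = 18×5.6/27.6 = 3.65 V, R_Th = R_1‖R_2 = 4.46 kΩ.
Base-emitter loop: V_Th = I_B·R_Th + V_BE + (β+1)I_B·R_E, so I_B = (3.65 − 0.7) / (4.46 + 151×1) = 0.019 mA.
I_C = β·I_B = 150×0.019 = 2.85 mA, and I_E = (β+1)I_B = 2.87 mA.
V_CE = V_CC − I_C·R_C − I_E·R_E = 18 − 2.85×2.7 − 2.87×1 = 7.44 V.
V_CE = 7.44 V > 0.2 V confirms active-region operation.

I_C ≈ 2.8 mA, V_CE ≈ 7.4 V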